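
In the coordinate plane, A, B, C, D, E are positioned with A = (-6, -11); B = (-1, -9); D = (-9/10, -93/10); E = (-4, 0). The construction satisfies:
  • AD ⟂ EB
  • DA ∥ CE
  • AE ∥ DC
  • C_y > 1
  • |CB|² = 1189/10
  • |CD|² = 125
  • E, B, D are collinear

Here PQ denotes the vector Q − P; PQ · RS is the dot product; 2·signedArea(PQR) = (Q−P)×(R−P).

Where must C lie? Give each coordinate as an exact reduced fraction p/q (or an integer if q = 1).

C = (11/10, 17/10)

1. C_x = 11/10  [DA ∥ CE ∩ AE ∥ DC]
2. C_y = 17/10  [DA ∥ CE ∩ AE ∥ DC]
   → C = (11/10, 17/10)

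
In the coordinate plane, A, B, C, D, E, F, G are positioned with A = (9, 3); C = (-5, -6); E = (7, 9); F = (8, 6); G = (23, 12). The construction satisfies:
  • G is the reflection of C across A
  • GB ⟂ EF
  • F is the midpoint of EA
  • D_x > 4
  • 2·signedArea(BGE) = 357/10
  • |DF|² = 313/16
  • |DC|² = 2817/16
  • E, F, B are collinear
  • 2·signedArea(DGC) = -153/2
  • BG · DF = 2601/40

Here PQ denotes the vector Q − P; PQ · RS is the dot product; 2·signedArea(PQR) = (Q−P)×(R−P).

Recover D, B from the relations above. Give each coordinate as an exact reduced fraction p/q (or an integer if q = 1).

1. D_x = 19/4  [line 18·x + -28·y + -3/2 = 0 ∩ |DC|² = 2817/16]
2. D_y = 3  [line 18·x + -28·y + -3/2 = 0 ∩ |DC|² = 2817/16]
   → D = (19/4, 3)
3. B_x = 77/10  [E, F, B are collinear ∩ GB ⟂ EF]
4. B_y = 69/10  [E, F, B are collinear ∩ GB ⟂ EF]
   → B = (77/10, 69/10)

B = (77/10, 69/10)
D = (19/4, 3)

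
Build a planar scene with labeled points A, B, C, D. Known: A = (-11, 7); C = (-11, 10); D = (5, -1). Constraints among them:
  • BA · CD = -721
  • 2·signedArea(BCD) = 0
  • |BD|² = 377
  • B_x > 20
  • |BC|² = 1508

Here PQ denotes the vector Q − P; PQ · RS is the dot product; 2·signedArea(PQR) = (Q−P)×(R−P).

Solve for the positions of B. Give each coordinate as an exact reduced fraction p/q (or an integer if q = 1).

1. B_x = 21  [2·signedArea(BCD) = 0 ∩ BA · CD = -721]
2. B_y = -12  [2·signedArea(BCD) = 0 ∩ BA · CD = -721]
   → B = (21, -12)

B = (21, -12)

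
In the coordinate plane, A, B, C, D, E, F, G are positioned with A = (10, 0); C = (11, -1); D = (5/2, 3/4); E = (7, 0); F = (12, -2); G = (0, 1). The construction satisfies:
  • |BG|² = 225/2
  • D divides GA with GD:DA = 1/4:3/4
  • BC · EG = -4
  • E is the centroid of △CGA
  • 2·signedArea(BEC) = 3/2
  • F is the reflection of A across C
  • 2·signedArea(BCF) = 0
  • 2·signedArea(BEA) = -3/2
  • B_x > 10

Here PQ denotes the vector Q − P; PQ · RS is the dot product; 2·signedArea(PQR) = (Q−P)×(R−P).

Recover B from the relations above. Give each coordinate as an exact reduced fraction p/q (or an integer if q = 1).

B = (21/2, -1/2)

1. B_x = 21/2  [2·signedArea(BCF) = 0 ∩ 2·signedArea(BEA) = -3/2]
2. B_y = -1/2  [2·signedArea(BCF) = 0 ∩ 2·signedArea(BEA) = -3/2]
   → B = (21/2, -1/2)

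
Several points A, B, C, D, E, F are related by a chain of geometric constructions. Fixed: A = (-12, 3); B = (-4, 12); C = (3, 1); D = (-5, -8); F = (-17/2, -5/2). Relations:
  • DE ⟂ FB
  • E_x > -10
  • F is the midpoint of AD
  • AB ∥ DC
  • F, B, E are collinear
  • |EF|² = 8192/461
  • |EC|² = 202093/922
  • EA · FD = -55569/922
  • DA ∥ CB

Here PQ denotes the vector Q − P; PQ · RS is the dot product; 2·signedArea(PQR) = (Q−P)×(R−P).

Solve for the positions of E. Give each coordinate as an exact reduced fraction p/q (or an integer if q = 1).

E = (-8989/922, -6017/922)

1. E_x = -8989/922  [F, B, E are collinear ∩ DE ⟂ FB]
2. E_y = -6017/922  [F, B, E are collinear ∩ DE ⟂ FB]
   → E = (-8989/922, -6017/922)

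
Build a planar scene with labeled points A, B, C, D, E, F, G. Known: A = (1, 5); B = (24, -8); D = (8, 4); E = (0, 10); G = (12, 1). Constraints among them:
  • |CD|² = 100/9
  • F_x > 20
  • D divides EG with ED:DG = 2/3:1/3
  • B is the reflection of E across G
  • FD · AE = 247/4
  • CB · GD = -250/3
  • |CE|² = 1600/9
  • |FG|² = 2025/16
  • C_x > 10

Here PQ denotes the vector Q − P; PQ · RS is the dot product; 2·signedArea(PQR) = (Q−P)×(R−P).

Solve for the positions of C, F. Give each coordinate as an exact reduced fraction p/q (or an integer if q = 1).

C = (32/3, 2)
F = (21, -23/4)

1. C_x = 32/3  [line 4·x + -3·y + -110/3 = 0 ∩ |CD|² = 100/9]
2. C_y = 2  [line 4·x + -3·y + -110/3 = 0 ∩ |CD|² = 100/9]
   → C = (32/3, 2)
3. F_x = 21  [line 1·x + -5·y + -199/4 = 0 ∩ |FG|² = 2025/16]
4. F_y = -23/4  [line 1·x + -5·y + -199/4 = 0 ∩ |FG|² = 2025/16]
   → F = (21, -23/4)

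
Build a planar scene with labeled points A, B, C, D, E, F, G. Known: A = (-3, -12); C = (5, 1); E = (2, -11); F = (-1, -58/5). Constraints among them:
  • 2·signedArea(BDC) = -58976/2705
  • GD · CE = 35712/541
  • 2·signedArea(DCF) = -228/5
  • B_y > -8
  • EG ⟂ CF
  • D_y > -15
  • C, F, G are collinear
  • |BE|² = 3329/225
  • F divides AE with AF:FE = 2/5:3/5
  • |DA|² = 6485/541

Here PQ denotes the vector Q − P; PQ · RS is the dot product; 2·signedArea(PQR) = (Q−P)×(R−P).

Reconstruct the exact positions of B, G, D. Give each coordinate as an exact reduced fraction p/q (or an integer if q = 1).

1. G_x = -115/541  [C, F, G are collinear ∩ EG ⟂ CF]
2. G_y = -5381/541  [C, F, G are collinear ∩ EG ⟂ CF]
   → G = (-115/541, -5381/541)
3. D_x = -3131/541  [2·signedArea(DCF) = -228/5 ∩ GD · CE = 35712/541]
4. D_y = -7603/541  [2·signedArea(DCF) = -228/5 ∩ GD · CE = 35712/541]
   → D = (-3131/541, -7603/541)
5. B_x = 1/3  [line -8144/541·x + 5836/541·y + 233396/2705 = 0 ∩ |BE|² = 3329/225]
6. B_y = -113/15  [line -8144/541·x + 5836/541·y + 233396/2705 = 0 ∩ |BE|² = 3329/225]
   → B = (1/3, -113/15)

B = (1/3, -113/15)
D = (-3131/541, -7603/541)
G = (-115/541, -5381/541)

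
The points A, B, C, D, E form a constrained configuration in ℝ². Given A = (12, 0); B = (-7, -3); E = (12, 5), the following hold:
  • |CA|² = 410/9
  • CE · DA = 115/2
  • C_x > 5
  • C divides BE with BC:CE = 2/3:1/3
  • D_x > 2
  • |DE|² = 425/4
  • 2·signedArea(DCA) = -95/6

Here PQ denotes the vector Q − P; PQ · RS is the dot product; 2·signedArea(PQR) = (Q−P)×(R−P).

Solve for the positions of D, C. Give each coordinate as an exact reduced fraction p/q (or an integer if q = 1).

C = (17/3, 7/3)
D = (5/2, 1)

1. C_x = 17/3  [C divides BE with BC:CE = 2/3:1/3]
2. C_y = 7/3  [C divides BE with BC:CE = 2/3:1/3]
   → C = (17/3, 7/3)
3. D_x = 5/2  [2·signedArea(DCA) = -95/6 ∩ CE · DA = 115/2]
4. D_y = 1  [2·signedArea(DCA) = -95/6 ∩ CE · DA = 115/2]
   → D = (5/2, 1)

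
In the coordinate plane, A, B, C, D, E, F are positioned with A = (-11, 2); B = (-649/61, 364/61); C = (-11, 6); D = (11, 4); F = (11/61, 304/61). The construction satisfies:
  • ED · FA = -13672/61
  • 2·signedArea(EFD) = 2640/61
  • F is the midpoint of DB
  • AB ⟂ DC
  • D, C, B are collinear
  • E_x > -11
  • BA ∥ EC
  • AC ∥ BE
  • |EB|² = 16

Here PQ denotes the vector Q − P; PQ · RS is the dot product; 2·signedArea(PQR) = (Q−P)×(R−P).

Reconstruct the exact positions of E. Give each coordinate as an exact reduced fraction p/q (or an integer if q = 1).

1. E_x = -649/61  [BA ∥ EC ∩ AC ∥ BE]
2. E_y = 608/61  [BA ∥ EC ∩ AC ∥ BE]
   → E = (-649/61, 608/61)

E = (-649/61, 608/61)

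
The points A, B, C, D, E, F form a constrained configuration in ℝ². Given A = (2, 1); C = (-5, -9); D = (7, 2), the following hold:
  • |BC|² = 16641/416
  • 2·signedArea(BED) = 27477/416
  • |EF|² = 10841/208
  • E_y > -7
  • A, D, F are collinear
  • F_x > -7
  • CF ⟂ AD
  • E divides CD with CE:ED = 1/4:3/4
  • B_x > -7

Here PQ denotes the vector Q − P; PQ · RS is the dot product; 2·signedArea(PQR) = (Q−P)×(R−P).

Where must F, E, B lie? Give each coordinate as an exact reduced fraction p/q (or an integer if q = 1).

B = (-649/104, -291/104)
E = (-2, -25/4)
F = (-173/26, -19/26)

1. F_x = -173/26  [A, D, F are collinear ∩ CF ⟂ AD]
2. F_y = -19/26  [A, D, F are collinear ∩ CF ⟂ AD]
   → F = (-173/26, -19/26)
3. E_x = -2  [E divides CD with CE:ED = 1/4:3/4]
4. E_y = -25/4  [E divides CD with CE:ED = 1/4:3/4]
   → E = (-2, -25/4)
5. B_x = -649/104  [line -33/4·x + 9·y + -10941/416 = 0 ∩ |BC|² = 16641/416]
6. B_y = -291/104  [line -33/4·x + 9·y + -10941/416 = 0 ∩ |BC|² = 16641/416]
   → B = (-649/104, -291/104)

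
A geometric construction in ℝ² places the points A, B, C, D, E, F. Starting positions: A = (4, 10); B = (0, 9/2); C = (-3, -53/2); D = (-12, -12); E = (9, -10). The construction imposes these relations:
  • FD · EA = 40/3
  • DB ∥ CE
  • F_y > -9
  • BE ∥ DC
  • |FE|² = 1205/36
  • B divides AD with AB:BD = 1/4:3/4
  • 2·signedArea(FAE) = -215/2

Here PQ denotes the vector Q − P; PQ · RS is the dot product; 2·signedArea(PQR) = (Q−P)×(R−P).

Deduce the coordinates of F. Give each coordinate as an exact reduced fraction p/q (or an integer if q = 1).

F = (10/3, -53/6)

1. F_x = 10/3  [2·signedArea(FAE) = -215/2 ∩ FD · EA = 40/3]
2. F_y = -53/6  [2·signedArea(FAE) = -215/2 ∩ FD · EA = 40/3]
   → F = (10/3, -53/6)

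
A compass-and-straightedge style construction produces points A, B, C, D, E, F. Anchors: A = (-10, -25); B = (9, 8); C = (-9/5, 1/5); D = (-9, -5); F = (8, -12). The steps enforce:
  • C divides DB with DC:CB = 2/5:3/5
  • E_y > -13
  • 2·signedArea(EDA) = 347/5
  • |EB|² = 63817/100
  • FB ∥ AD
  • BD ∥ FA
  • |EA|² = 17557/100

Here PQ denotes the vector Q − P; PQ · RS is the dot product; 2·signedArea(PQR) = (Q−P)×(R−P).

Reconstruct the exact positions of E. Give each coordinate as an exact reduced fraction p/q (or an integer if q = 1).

E = (-59/10, -62/5)

1. E_x = -59/10  [line 20·x + -1·y + 528/5 = 0 ∩ |EA|² = 17557/100]
2. E_y = -62/5  [line 20·x + -1·y + 528/5 = 0 ∩ |EA|² = 17557/100]
   → E = (-59/10, -62/5)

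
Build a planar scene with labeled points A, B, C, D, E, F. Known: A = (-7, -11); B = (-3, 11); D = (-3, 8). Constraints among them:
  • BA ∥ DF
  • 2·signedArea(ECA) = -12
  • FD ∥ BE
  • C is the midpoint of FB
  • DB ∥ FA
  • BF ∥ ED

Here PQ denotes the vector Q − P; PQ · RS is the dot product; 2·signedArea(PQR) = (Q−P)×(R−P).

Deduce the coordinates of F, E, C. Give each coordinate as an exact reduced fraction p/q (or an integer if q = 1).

C = (-5, -3/2)
E = (1, 33)
F = (-7, -14)

1. F_x = -7  [DB ∥ FA ∩ BA ∥ DF]
2. F_y = -14  [DB ∥ FA ∩ BA ∥ DF]
   → F = (-7, -14)
3. E_x = 1  [BF ∥ ED ∩ FD ∥ BE]
4. E_y = 33  [BF ∥ ED ∩ FD ∥ BE]
   → E = (1, 33)
5. C_x = -5  [C is the midpoint of FB]
6. C_y = -3/2  [C is the midpoint of FB]
   → C = (-5, -3/2)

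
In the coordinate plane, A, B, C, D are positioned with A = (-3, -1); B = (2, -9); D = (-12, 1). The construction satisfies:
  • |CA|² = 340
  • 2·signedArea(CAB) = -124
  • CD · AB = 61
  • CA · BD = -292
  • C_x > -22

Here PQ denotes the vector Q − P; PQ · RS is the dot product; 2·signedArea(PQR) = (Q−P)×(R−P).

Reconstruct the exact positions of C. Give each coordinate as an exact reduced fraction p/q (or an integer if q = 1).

1. C_x = -21  [2·signedArea(CAB) = -124 ∩ CD · AB = 61]
2. C_y = 3  [2·signedArea(CAB) = -124 ∩ CD · AB = 61]
   → C = (-21, 3)

C = (-21, 3)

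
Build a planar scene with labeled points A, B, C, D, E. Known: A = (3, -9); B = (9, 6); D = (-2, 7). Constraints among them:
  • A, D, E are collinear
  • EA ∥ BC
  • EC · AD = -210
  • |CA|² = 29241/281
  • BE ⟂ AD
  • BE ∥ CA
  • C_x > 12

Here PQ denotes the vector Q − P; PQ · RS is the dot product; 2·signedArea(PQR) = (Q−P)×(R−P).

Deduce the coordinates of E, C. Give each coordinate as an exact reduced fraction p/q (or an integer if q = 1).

1. E_x = -207/281  [A, D, E are collinear ∩ BE ⟂ AD]
2. E_y = 831/281  [A, D, E are collinear ∩ BE ⟂ AD]
   → E = (-207/281, 831/281)
3. C_x = 3579/281  [BE ∥ CA ∩ EA ∥ BC]
4. C_y = -1674/281  [BE ∥ CA ∩ EA ∥ BC]
   → C = (3579/281, -1674/281)

C = (3579/281, -1674/281)
E = (-207/281, 831/281)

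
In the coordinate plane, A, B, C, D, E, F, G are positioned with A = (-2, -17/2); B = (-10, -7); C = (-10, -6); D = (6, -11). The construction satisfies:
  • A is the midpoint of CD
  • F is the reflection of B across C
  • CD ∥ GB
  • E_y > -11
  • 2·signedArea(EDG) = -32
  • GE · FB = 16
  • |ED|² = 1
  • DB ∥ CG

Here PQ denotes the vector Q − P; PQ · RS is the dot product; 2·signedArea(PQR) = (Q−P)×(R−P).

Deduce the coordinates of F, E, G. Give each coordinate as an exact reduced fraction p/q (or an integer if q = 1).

1. F_x = -10  [F is the reflection of B across C]
2. F_y = -5  [F is the reflection of B across C]
   → F = (-10, -5)
3. G_x = -26  [CD ∥ GB ∩ DB ∥ CG]
4. G_y = -2  [CD ∥ GB ∩ DB ∥ CG]
   → G = (-26, -2)
5. E_x = 6  [2·signedArea(EDG) = -32 ∩ GE · FB = 16]
6. E_y = -10  [2·signedArea(EDG) = -32 ∩ GE · FB = 16]
   → E = (6, -10)

E = (6, -10)
F = (-10, -5)
G = (-26, -2)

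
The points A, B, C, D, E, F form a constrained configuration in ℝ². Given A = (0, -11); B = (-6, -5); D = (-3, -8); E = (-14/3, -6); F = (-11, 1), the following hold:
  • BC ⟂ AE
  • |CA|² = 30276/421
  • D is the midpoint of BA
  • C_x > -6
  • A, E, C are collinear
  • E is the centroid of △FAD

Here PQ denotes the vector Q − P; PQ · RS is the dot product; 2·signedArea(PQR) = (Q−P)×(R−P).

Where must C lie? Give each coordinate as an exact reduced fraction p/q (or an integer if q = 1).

1. C_x = -2436/421  [A, E, C are collinear ∩ BC ⟂ AE]
2. C_y = -2021/421  [A, E, C are collinear ∩ BC ⟂ AE]
   → C = (-2436/421, -2021/421)

C = (-2436/421, -2021/421)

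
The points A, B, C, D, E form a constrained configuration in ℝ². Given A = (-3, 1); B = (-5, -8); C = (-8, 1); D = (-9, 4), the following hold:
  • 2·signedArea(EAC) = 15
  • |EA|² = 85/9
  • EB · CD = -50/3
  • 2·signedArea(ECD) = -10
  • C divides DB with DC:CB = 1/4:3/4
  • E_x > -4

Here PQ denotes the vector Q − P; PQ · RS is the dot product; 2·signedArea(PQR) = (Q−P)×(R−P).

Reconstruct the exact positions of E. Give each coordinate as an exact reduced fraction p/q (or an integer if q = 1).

1. E_x = -11/3  [2·signedArea(ECD) = -10 ∩ 2·signedArea(EAC) = 15]
2. E_y = -2  [2·signedArea(ECD) = -10 ∩ 2·signedArea(EAC) = 15]
   → E = (-11/3, -2)

E = (-11/3, -2)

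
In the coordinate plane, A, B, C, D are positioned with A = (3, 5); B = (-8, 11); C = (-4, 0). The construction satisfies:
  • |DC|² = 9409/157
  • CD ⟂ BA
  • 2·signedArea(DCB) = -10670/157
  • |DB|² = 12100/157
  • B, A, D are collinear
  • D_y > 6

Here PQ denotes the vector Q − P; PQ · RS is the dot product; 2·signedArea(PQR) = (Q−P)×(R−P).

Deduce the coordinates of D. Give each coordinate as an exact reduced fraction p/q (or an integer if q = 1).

1. D_x = -46/157  [B, A, D are collinear ∩ CD ⟂ BA]
2. D_y = 1067/157  [B, A, D are collinear ∩ CD ⟂ BA]
   → D = (-46/157, 1067/157)

D = (-46/157, 1067/157)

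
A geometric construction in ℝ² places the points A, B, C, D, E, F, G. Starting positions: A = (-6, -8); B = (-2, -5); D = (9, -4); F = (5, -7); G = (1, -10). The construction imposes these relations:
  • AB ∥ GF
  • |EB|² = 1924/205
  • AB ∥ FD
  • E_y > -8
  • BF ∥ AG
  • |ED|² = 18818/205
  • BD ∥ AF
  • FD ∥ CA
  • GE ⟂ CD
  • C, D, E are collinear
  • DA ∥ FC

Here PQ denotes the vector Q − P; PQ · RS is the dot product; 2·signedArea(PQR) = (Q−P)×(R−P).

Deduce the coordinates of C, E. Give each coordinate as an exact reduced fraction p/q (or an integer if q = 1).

1. C_x = -10  [FD ∥ CA ∩ DA ∥ FC]
2. C_y = -11  [FD ∥ CA ∩ DA ∥ FC]
   → C = (-10, -11)
3. E_x = 2/205  [C, D, E are collinear ∩ GE ⟂ CD]
4. E_y = -1499/205  [C, D, E are collinear ∩ GE ⟂ CD]
   → E = (2/205, -1499/205)

C = (-10, -11)
E = (2/205, -1499/205)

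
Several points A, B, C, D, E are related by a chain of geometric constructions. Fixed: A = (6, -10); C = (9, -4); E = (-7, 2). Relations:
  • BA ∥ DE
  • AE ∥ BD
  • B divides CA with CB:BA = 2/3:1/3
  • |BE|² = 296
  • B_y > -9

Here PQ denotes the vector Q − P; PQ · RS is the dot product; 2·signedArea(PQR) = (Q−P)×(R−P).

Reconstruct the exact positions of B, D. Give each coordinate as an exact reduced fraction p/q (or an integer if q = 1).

B = (7, -8)
D = (-6, 4)

1. B_x = 7  [B divides CA with CB:BA = 2/3:1/3]
2. B_y = -8  [B divides CA with CB:BA = 2/3:1/3]
   → B = (7, -8)
3. D_x = -6  [BA ∥ DE ∩ AE ∥ BD]
4. D_y = 4  [BA ∥ DE ∩ AE ∥ BD]
   → D = (-6, 4)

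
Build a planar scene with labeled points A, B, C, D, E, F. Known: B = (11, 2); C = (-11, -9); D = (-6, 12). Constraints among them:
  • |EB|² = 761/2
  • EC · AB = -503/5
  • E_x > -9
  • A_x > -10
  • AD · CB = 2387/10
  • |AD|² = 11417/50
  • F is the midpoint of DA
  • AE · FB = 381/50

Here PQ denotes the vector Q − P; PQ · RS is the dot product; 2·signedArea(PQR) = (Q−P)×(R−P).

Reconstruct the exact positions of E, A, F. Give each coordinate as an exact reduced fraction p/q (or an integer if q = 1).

A = (-19/2, -27/10)
E = (-17/2, 3/2)
F = (-31/4, 93/20)

1. A_x = -19/2  [line -22·x + -11·y + -2387/10 = 0 ∩ |AD|² = 11417/50]
2. A_y = -27/10  [line -22·x + -11·y + -2387/10 = 0 ∩ |AD|² = 11417/50]
   → A = (-19/2, -27/10)
3. F_x = -31/4  [F is the midpoint of DA]
4. F_y = 93/20  [F is the midpoint of DA]
   → F = (-31/4, 93/20)
5. E_x = -17/2  [EC · AB = -503/5 ∩ AE · FB = 381/50]
6. E_y = 3/2  [EC · AB = -503/5 ∩ AE · FB = 381/50]
   → E = (-17/2, 3/2)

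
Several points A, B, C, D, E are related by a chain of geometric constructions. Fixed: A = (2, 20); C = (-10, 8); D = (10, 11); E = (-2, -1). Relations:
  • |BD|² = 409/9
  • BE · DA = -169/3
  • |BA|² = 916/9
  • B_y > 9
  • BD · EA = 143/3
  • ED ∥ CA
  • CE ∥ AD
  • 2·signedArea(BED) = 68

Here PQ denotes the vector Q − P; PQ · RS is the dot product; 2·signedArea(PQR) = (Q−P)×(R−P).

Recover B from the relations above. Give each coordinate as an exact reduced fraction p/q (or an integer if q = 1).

1. B_x = 10/3  [BD · EA = 143/3 ∩ BE · DA = -169/3]
2. B_y = 10  [BD · EA = 143/3 ∩ BE · DA = -169/3]
   → B = (10/3, 10)

B = (10/3, 10)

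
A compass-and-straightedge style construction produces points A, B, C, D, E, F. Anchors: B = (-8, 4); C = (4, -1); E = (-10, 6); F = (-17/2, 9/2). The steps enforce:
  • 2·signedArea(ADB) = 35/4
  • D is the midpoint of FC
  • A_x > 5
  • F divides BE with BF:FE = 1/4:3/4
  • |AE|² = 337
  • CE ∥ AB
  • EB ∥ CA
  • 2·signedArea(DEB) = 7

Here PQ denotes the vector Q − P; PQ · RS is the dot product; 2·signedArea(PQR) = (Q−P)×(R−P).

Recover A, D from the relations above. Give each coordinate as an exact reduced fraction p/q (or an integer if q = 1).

A = (6, -3)
D = (-9/4, 7/4)

1. A_x = 6  [CE ∥ AB ∩ EB ∥ CA]
2. A_y = -3  [CE ∥ AB ∩ EB ∥ CA]
   → A = (6, -3)
3. D_x = -9/4  [D is the midpoint of FC]
4. D_y = 7/4  [D is the midpoint of FC]
   → D = (-9/4, 7/4)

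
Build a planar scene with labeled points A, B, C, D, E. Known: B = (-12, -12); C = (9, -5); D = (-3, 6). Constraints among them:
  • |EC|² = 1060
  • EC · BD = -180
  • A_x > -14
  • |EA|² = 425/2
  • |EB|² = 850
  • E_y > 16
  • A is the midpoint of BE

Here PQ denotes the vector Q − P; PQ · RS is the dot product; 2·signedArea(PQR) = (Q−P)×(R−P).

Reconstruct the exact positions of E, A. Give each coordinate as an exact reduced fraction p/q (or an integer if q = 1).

1. E_x = -15  [line -9·x + -18·y + 171 = 0 ∩ |EB|² = 850]
2. E_y = 17  [line -9·x + -18·y + 171 = 0 ∩ |EB|² = 850]
   → E = (-15, 17)
3. A_x = -27/2  [A is the midpoint of BE]
4. A_y = 5/2  [A is the midpoint of BE]
   → A = (-27/2, 5/2)

A = (-27/2, 5/2)
E = (-15, 17)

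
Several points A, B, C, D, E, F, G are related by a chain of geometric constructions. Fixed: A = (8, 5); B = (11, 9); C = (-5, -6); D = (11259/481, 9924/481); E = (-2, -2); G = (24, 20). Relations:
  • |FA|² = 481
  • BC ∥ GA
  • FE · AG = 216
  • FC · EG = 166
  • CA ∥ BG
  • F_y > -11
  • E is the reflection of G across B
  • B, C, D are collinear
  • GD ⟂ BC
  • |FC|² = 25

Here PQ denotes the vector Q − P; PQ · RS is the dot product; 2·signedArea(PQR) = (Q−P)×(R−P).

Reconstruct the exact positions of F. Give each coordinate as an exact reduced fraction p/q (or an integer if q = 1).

1. F_x = -8  [FC · EG = 166 ∩ FE · AG = 216]
2. F_y = -10  [FC · EG = 166 ∩ FE · AG = 216]
   → F = (-8, -10)

F = (-8, -10)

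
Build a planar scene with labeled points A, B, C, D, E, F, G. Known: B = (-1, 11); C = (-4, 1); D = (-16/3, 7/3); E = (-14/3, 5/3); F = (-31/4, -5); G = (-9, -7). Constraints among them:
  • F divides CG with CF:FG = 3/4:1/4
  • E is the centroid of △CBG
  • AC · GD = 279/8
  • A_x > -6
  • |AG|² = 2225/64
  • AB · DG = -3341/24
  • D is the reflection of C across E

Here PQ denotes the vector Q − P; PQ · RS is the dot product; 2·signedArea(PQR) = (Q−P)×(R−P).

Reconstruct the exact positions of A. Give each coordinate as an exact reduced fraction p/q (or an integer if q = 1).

1. A_x = -47/8  [line -11/3·x + -28/3·y + -965/24 = 0 ∩ |AG|² = 2225/64]
2. A_y = -2  [line -11/3·x + -28/3·y + -965/24 = 0 ∩ |AG|² = 2225/64]
   → A = (-47/8, -2)

A = (-47/8, -2)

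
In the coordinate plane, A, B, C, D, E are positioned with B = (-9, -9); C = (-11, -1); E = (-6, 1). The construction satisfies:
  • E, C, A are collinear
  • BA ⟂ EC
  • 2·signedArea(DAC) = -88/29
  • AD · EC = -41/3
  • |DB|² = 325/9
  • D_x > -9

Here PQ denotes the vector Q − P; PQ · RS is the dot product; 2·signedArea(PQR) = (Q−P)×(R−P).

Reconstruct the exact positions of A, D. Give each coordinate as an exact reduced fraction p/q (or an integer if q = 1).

1. A_x = -349/29  [E, C, A are collinear ∩ BA ⟂ EC]
2. A_y = -41/29  [E, C, A are collinear ∩ BA ⟂ EC]
   → A = (-349/29, -41/29)
3. D_x = -26/3  [2·signedArea(DAC) = -88/29 ∩ AD · EC = -41/3]
4. D_y = -3  [2·signedArea(DAC) = -88/29 ∩ AD · EC = -41/3]
   → D = (-26/3, -3)

A = (-349/29, -41/29)
D = (-26/3, -3)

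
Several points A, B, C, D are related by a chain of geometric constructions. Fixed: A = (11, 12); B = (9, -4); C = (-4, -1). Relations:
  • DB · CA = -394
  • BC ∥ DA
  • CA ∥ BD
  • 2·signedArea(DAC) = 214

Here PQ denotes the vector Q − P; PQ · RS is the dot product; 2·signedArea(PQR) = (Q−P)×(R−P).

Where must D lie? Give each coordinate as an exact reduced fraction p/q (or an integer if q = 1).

1. D_x = 24  [BC ∥ DA ∩ CA ∥ BD]
2. D_y = 9  [BC ∥ DA ∩ CA ∥ BD]
   → D = (24, 9)

D = (24, 9)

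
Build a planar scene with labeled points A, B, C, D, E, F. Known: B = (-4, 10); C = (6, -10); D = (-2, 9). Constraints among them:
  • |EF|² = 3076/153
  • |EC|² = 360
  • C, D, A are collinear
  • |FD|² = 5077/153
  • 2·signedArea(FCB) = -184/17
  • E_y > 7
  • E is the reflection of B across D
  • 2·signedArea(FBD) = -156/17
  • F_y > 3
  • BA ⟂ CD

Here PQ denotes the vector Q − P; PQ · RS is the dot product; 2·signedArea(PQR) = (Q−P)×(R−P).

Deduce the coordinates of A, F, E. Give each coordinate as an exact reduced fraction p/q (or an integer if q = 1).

A = (-226/85, 898/85)
E = (0, 8)
F = (-56/255, 898/255)

1. A_x = -226/85  [C, D, A are collinear ∩ BA ⟂ CD]
2. A_y = 898/85  [C, D, A are collinear ∩ BA ⟂ CD]
   → A = (-226/85, 898/85)
3. F_x = -56/255  [2·signedArea(FBD) = -156/17 ∩ 2·signedArea(FCB) = -184/17]
4. F_y = 898/255  [2·signedArea(FBD) = -156/17 ∩ 2·signedArea(FCB) = -184/17]
   → F = (-56/255, 898/255)
5. E_x = 0  [E is the reflection of B across D]
6. E_y = 8  [E is the reflection of B across D]
   → E = (0, 8)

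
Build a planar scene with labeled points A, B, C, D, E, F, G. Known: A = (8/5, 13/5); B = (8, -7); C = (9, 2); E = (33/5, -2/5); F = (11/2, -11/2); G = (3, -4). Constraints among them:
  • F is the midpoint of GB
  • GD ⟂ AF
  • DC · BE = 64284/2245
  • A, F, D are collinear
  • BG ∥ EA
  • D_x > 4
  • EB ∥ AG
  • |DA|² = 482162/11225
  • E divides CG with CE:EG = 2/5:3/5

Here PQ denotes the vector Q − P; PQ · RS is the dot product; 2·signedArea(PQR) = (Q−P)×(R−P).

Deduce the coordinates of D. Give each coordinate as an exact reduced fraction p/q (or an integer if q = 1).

D = (1995/449, -1484/449)

1. D_x = 1995/449  [A, F, D are collinear ∩ GD ⟂ AF]
2. D_y = -1484/449  [A, F, D are collinear ∩ GD ⟂ AF]
   → D = (1995/449, -1484/449)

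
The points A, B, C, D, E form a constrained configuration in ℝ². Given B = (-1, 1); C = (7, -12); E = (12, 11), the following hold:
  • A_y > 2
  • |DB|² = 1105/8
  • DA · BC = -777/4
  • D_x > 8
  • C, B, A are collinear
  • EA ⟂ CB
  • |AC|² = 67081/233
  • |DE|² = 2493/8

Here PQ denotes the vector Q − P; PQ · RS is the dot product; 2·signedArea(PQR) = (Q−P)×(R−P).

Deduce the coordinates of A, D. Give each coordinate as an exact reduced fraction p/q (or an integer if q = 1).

1. A_x = -441/233  [C, B, A are collinear ∩ EA ⟂ CB]
2. A_y = 571/233  [C, B, A are collinear ∩ EA ⟂ CB]
   → A = (-441/233, 571/233)
3. D_x = 33/4  [line -8·x + 13·y + 589/4 = 0 ∩ |DB|² = 1105/8]
4. D_y = -25/4  [line -8·x + 13·y + 589/4 = 0 ∩ |DB|² = 1105/8]
   → D = (33/4, -25/4)

A = (-441/233, 571/233)
D = (33/4, -25/4)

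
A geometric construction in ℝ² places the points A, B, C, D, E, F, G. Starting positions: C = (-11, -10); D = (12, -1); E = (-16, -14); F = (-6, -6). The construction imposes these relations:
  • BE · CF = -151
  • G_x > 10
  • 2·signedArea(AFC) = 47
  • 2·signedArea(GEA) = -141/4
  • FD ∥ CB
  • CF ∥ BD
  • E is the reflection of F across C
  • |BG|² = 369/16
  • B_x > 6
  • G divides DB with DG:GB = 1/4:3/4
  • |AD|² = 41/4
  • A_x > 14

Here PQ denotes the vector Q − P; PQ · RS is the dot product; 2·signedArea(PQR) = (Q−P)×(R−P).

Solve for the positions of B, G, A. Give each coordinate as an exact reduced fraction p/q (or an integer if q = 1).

1. B_x = 7  [CF ∥ BD ∩ FD ∥ CB]
2. B_y = -5  [CF ∥ BD ∩ FD ∥ CB]
   → B = (7, -5)
3. G_x = 43/4  [G divides DB with DG:GB = 1/4:3/4]
4. G_y = -2  [G divides DB with DG:GB = 1/4:3/4]
   → G = (43/4, -2)
5. A_x = 29/2  [2·signedArea(AFC) = 47 ∩ 2·signedArea(GEA) = -141/4]
6. A_y = 1  [2·signedArea(AFC) = 47 ∩ 2·signedArea(GEA) = -141/4]
   → A = (29/2, 1)

A = (29/2, 1)
B = (7, -5)
G = (43/4, -2)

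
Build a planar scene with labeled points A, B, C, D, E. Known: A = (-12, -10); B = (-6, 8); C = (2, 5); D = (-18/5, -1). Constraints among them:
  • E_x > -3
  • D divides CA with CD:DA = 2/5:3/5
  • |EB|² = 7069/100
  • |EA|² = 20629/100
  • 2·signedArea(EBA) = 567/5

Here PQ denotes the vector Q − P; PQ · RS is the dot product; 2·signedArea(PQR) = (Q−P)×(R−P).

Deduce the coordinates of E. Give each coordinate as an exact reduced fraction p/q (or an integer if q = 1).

1. E_x = -11/5  [line 18·x + -6·y + 213/5 = 0 ∩ |EA|² = 20629/100]
2. E_y = 1/2  [line 18·x + -6·y + 213/5 = 0 ∩ |EA|² = 20629/100]
   → E = (-11/5, 1/2)

E = (-11/5, 1/2)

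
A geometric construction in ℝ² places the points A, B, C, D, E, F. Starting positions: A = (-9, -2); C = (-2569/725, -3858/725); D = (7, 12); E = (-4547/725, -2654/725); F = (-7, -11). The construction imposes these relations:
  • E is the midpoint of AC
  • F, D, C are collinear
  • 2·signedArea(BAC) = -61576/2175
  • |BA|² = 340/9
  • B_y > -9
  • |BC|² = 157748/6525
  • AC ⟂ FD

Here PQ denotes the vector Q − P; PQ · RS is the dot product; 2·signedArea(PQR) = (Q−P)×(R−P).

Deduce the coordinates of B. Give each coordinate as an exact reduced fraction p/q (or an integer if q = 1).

1. B_x = -23/3  [line 2408/725·x + 3956/725·y + 150328/2175 = 0 ∩ |BC|² = 157748/6525]
2. B_y = -8  [line 2408/725·x + 3956/725·y + 150328/2175 = 0 ∩ |BC|² = 157748/6525]
   → B = (-23/3, -8)

B = (-23/3, -8)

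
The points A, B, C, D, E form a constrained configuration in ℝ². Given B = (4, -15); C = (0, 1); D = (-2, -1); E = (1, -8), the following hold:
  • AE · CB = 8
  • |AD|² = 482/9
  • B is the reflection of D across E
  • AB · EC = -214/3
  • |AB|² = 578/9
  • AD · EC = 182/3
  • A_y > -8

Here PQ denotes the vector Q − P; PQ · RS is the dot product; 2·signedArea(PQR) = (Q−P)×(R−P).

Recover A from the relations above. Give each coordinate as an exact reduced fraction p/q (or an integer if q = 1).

1. A_x = 5/3  [AB · EC = -214/3 ∩ AE · CB = 8]
2. A_y = -22/3  [AB · EC = -214/3 ∩ AE · CB = 8]
   → A = (5/3, -22/3)

A = (5/3, -22/3)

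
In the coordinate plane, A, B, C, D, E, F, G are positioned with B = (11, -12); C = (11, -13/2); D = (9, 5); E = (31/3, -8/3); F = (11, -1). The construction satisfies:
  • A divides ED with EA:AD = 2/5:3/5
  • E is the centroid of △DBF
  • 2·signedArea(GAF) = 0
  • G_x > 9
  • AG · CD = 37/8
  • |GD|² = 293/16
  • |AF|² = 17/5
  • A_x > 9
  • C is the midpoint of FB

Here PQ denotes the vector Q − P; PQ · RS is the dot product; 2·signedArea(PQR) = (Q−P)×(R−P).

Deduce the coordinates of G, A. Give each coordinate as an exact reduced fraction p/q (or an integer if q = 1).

A = (49/5, 2/5)
G = (19/2, 3/4)

1. A_x = 49/5  [A divides ED with EA:AD = 2/5:3/5]
2. A_y = 2/5  [A divides ED with EA:AD = 2/5:3/5]
   → A = (49/5, 2/5)
3. G_x = 19/2  [2·signedArea(GAF) = 0 ∩ AG · CD = 37/8]
4. G_y = 3/4  [2·signedArea(GAF) = 0 ∩ AG · CD = 37/8]
   → G = (19/2, 3/4)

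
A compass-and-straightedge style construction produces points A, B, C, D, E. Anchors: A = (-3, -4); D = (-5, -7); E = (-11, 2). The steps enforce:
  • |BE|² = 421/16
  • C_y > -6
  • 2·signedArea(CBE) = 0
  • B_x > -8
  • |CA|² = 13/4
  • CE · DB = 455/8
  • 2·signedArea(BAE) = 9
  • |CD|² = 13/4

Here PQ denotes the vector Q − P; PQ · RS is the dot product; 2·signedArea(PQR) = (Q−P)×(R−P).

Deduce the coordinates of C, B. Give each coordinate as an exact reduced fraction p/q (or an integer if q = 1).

1. B_x = -15/2  [line -6·x + -8·y + -59 = 0 ∩ |BE|² = 421/16]
2. B_y = -7/4  [line -6·x + -8·y + -59 = 0 ∩ |BE|² = 421/16]
   → B = (-15/2, -7/4)
3. C_x = -4  [2·signedArea(CBE) = 0 ∩ CE · DB = 455/8]
4. C_y = -11/2  [2·signedArea(CBE) = 0 ∩ CE · DB = 455/8]
   → C = (-4, -11/2)

B = (-15/2, -7/4)
C = (-4, -11/2)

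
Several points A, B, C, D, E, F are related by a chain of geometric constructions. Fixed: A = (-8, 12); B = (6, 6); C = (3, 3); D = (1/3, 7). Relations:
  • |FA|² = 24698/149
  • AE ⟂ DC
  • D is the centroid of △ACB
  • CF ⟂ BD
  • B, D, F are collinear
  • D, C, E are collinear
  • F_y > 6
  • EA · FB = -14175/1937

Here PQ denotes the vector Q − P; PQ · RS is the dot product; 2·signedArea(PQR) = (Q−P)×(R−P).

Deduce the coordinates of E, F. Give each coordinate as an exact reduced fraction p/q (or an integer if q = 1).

E = (-59/13, 186/13)
F = (537/149, 957/149)

1. E_x = -59/13  [D, C, E are collinear ∩ AE ⟂ DC]
2. E_y = 186/13  [D, C, E are collinear ∩ AE ⟂ DC]
   → E = (-59/13, 186/13)
3. F_x = 537/149  [B, D, F are collinear ∩ CF ⟂ BD]
4. F_y = 957/149  [B, D, F are collinear ∩ CF ⟂ BD]
   → F = (537/149, 957/149)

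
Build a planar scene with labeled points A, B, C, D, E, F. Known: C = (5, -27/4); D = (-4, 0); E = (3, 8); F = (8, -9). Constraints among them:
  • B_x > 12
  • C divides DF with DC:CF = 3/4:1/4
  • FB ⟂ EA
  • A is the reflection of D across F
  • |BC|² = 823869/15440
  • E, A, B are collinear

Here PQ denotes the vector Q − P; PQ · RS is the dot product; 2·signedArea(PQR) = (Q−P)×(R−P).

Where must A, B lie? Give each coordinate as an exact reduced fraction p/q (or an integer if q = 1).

A = (20, -18)
B = (11854/965, -5982/965)

1. A_x = 20  [A is the reflection of D across F]
2. A_y = -18  [A is the reflection of D across F]
   → A = (20, -18)
3. B_x = 11854/965  [E, A, B are collinear ∩ FB ⟂ EA]
4. B_y = -5982/965  [E, A, B are collinear ∩ FB ⟂ EA]
   → B = (11854/965, -5982/965)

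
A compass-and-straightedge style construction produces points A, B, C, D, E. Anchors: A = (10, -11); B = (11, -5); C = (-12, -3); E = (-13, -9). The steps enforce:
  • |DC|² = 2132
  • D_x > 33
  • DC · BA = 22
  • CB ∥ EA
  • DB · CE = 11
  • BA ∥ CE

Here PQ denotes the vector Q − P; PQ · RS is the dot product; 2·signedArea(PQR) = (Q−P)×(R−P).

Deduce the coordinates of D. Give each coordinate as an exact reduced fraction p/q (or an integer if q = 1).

D = (34, -7)

1. D_x = 34  [line 1·x + 6·y + 8 = 0 ∩ |DC|² = 2132]
2. D_y = -7  [line 1·x + 6·y + 8 = 0 ∩ |DC|² = 2132]
   → D = (34, -7)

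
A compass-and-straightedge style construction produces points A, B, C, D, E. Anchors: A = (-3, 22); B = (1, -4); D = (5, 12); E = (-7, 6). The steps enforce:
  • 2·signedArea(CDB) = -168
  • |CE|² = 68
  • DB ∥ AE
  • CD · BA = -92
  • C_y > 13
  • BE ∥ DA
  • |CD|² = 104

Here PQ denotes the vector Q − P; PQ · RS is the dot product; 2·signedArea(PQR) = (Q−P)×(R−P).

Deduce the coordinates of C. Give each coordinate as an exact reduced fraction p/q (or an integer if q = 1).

C = (-5, 14)

1. C_x = -5  [2·signedArea(CDB) = -168 ∩ CD · BA = -92]
2. C_y = 14  [2·signedArea(CDB) = -168 ∩ CD · BA = -92]
   → C = (-5, 14)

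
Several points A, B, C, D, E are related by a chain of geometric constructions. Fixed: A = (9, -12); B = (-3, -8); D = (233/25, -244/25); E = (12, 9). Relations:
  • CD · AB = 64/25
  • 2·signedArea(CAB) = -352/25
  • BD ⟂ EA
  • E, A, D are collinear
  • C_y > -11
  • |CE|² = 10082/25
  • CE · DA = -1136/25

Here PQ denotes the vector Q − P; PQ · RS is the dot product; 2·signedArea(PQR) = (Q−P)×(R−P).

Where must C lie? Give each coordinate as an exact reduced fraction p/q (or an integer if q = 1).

C = (229/25, -272/25)

1. C_x = 229/25  [CD · AB = 64/25 ∩ 2·signedArea(CAB) = -352/25]
2. C_y = -272/25  [CD · AB = 64/25 ∩ 2·signedArea(CAB) = -352/25]
   → C = (229/25, -272/25)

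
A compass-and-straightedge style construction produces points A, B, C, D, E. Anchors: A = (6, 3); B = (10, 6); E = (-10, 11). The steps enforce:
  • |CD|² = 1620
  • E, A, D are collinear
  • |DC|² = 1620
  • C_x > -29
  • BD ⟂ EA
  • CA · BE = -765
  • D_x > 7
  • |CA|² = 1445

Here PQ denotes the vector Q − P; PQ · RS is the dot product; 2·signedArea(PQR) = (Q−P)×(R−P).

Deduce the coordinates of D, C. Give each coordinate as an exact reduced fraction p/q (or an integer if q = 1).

C = (-28, 20)
D = (8, 2)

1. D_x = 8  [E, A, D are collinear ∩ BD ⟂ EA]
2. D_y = 2  [E, A, D are collinear ∩ BD ⟂ EA]
   → D = (8, 2)
3. C_x = -28  [line 20·x + -5·y + 660 = 0 ∩ |CD|² = 1620]
4. C_y = 20  [line 20·x + -5·y + 660 = 0 ∩ |CD|² = 1620]
   → C = (-28, 20)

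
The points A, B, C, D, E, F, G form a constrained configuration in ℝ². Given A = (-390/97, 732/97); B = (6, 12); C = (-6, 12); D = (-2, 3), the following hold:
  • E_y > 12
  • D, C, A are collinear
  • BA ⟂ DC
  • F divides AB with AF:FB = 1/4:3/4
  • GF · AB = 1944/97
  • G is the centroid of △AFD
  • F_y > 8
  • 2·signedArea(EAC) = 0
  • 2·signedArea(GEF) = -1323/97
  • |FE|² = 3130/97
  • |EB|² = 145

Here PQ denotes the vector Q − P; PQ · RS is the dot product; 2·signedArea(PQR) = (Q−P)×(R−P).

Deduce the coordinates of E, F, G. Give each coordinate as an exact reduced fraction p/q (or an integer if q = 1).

E = (-586/97, 1173/97)
F = (-147/97, 840/97)
G = (-731/291, 621/97)

1. E_x = -586/97  [line -432/97·x + -192/97·y + -288/97 = 0 ∩ |EB|² = 145]
2. E_y = 1173/97  [line -432/97·x + -192/97·y + -288/97 = 0 ∩ |EB|² = 145]
   → E = (-586/97, 1173/97)
3. F_x = -147/97  [F divides AB with AF:FB = 1/4:3/4]
4. F_y = 840/97  [F divides AB with AF:FB = 1/4:3/4]
   → F = (-147/97, 840/97)
5. G_x = -731/291  [G is the centroid of △AFD]
6. G_y = 621/97  [G is the centroid of △AFD]
   → G = (-731/291, 621/97)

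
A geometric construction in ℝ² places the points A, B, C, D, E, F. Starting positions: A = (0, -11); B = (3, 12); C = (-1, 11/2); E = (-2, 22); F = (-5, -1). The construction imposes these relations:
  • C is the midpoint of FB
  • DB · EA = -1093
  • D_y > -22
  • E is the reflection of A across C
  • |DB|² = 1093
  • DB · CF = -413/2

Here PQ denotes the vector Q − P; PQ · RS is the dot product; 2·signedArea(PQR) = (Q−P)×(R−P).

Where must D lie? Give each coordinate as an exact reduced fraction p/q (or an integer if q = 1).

D = (5, -21)

1. D_x = 5  [DB · CF = -413/2 ∩ DB · EA = -1093]
2. D_y = -21  [DB · CF = -413/2 ∩ DB · EA = -1093]
   → D = (5, -21)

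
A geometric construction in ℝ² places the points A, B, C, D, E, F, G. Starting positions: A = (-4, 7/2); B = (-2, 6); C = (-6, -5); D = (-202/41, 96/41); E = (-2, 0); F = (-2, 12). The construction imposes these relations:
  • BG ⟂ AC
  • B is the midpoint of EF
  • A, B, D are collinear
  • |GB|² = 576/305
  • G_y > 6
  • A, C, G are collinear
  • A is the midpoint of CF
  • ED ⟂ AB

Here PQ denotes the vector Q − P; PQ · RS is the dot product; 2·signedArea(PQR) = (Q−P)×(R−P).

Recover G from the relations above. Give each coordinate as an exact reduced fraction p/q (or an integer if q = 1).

1. G_x = -1018/305  [A, C, G are collinear ∩ BG ⟂ AC]
2. G_y = 1926/305  [A, C, G are collinear ∩ BG ⟂ AC]
   → G = (-1018/305, 1926/305)

G = (-1018/305, 1926/305)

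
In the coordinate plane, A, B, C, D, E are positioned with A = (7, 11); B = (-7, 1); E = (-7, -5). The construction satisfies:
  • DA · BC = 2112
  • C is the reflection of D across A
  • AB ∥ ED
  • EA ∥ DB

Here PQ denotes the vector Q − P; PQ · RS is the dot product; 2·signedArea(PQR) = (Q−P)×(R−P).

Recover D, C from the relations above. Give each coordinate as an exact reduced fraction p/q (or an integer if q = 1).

1. D_x = -21  [EA ∥ DB ∩ AB ∥ ED]
2. D_y = -15  [EA ∥ DB ∩ AB ∥ ED]
   → D = (-21, -15)
3. C_x = 35  [C is the reflection of D across A]
4. C_y = 37  [C is the reflection of D across A]
   → C = (35, 37)

C = (35, 37)
D = (-21, -15)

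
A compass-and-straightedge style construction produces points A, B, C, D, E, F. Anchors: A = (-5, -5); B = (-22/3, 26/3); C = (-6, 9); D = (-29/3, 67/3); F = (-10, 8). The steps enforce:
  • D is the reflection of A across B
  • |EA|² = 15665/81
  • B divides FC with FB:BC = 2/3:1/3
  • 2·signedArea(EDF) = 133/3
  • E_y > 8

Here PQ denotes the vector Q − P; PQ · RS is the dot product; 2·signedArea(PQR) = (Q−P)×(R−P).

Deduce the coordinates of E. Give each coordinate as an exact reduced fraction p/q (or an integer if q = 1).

1. E_x = -62/9  [line 43/3·x + -1/3·y + 305/3 = 0 ∩ |EA|² = 15665/81]
2. E_y = 79/9  [line 43/3·x + -1/3·y + 305/3 = 0 ∩ |EA|² = 15665/81]
   → E = (-62/9, 79/9)

E = (-62/9, 79/9)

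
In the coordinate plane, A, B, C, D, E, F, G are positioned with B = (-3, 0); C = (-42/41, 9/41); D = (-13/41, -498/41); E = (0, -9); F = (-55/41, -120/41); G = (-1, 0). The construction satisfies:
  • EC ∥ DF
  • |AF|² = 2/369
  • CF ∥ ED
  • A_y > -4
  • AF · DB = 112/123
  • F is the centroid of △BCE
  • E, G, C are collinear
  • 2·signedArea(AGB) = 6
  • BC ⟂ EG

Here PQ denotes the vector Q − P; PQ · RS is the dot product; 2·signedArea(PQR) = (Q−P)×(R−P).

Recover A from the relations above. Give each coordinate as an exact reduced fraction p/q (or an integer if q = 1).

A = (-4/3, -3)

1. A_x = -4/3  [2·signedArea(AGB) = 6 ∩ AF · DB = 112/123]
2. A_y = -3  [2·signedArea(AGB) = 6 ∩ AF · DB = 112/123]
   → A = (-4/3, -3)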